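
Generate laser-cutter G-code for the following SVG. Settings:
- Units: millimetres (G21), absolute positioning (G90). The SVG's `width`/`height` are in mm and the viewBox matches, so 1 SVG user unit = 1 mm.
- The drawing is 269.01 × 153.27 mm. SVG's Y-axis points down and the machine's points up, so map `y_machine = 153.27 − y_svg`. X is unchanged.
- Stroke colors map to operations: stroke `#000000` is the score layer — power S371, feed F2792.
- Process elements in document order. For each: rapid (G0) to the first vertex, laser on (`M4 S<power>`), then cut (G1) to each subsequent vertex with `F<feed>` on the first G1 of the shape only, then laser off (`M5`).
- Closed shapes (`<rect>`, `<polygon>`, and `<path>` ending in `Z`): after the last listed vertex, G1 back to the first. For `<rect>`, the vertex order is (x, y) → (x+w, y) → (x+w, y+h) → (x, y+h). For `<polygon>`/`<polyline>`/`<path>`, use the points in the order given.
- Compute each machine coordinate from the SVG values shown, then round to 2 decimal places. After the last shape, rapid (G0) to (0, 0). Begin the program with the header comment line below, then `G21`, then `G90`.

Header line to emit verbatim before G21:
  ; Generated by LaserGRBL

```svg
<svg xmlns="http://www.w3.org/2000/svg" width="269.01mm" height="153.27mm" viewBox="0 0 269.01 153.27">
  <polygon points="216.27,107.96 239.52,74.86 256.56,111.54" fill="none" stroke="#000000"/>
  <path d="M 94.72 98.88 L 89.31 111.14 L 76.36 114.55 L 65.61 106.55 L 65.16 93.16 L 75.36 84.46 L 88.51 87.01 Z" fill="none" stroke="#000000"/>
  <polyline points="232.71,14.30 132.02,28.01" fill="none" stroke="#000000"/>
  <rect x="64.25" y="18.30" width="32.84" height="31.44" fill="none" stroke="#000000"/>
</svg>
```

1 u = 1 mm; y_m = 153.27 − y.

[1] `<polygon>` regular polygon, #000000→score S371 F2792: (216.27,45.31) → (239.52,78.41) → (256.56,41.73) → (216.27,45.31) (closed)

[2] `<path>` regular polygon, #000000→score S371 F2792: (94.72,54.39) → (89.31,42.13) → (76.36,38.72) → (65.61,46.72) → (65.16,60.11) → (75.36,68.81) → (88.51,66.26) → (94.72,54.39) (closed)

[3] `<polyline>` line segment, #000000→score S371 F2792: (232.71,138.97) → (132.02,125.26)

[4] `<rect>` rectangle, #000000→score S371 F2792: (64.25,134.97) → (97.09,134.97) → (97.09,103.53) → (64.25,103.53) → (64.25,134.97) (closed)

; Generated by LaserGRBL
G21
G90
G0 X216.27 Y45.31
M4 S371
G1 X239.52 Y78.41 F2792
G1 X256.56 Y41.73
G1 X216.27 Y45.31
M5
G0 X94.72 Y54.39
M4 S371
G1 X89.31 Y42.13 F2792
G1 X76.36 Y38.72
G1 X65.61 Y46.72
G1 X65.16 Y60.11
G1 X75.36 Y68.81
G1 X88.51 Y66.26
G1 X94.72 Y54.39
M5
G0 X232.71 Y138.97
M4 S371
G1 X132.02 Y125.26 F2792
M5
G0 X64.25 Y134.97
M4 S371
G1 X97.09 Y134.97 F2792
G1 X97.09 Y103.53
G1 X64.25 Y103.53
G1 X64.25 Y134.97
M5
G0 X0.00 Y0.00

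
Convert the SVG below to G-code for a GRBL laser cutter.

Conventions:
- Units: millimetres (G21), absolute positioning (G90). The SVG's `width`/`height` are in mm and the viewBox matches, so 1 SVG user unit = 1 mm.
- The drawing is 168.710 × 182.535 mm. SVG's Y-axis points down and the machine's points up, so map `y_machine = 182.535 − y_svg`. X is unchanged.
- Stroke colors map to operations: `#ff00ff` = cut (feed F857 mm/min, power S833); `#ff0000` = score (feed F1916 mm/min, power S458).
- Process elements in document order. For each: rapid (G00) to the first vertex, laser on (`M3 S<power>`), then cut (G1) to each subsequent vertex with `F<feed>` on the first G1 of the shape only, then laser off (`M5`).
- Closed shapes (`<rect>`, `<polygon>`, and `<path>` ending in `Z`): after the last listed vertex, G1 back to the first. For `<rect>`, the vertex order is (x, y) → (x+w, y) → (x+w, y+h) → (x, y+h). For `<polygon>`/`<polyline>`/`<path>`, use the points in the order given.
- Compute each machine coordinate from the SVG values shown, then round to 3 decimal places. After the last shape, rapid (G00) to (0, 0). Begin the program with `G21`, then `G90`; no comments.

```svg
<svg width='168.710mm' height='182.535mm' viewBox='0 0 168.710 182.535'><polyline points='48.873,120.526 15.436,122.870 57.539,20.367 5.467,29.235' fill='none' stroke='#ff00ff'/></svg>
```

Since the viewBox matches the mm dimensions, user units are millimetres directly. The only transform is the Y-flip y_m = 182.535 − y_svg.

Shape 1 is a open polyline drawn with `<polyline>`. Its stroke #ff00ff means cut at S833, F857. After flipping Y the toolpath is (48.873,62.009) → (15.436,59.665) → (57.539,162.168) → (5.467,153.300).

G21
G90
G00 X48.873 Y62.009
M3 S833
G1 X15.436 Y59.665 F857
G1 X57.539 Y162.168
G1 X5.467 Y153.300
M5
G00 X0.000 Y0.000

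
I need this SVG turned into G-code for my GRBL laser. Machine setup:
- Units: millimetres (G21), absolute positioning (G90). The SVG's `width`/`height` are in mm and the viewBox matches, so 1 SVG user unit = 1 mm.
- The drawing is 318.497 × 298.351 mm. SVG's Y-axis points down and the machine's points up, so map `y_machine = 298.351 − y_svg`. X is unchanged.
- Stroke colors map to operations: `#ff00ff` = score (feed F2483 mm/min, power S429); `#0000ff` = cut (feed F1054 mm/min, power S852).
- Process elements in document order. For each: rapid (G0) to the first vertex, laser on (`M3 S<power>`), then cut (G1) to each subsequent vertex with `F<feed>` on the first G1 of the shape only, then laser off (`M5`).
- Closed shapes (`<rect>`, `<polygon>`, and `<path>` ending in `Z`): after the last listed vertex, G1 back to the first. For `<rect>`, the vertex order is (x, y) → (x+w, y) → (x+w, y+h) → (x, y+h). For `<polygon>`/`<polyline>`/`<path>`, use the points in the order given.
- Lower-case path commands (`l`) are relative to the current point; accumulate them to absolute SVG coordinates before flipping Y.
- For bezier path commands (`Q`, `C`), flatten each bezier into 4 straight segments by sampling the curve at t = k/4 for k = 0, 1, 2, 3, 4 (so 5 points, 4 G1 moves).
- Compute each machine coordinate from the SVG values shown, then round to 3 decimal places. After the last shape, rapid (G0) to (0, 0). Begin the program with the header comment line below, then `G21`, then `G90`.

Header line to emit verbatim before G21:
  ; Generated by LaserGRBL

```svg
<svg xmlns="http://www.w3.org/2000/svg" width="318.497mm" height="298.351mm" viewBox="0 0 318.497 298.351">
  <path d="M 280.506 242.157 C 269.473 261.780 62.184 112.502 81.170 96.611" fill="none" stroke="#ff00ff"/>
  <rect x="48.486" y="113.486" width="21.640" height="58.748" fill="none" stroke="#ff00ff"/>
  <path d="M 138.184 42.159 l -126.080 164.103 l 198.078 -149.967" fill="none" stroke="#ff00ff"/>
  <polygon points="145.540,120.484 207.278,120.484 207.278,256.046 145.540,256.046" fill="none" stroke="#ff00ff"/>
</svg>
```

; Generated by LaserGRBL
G21
G90
G0 X280.506 Y56.194
M3 S429
G1 X242.035 Y68.422 F2483
G1 X169.581 Y115.649
G1 X102.755 Y169.535
G1 X81.170 Y201.740
M5
G0 X48.486 Y184.865
M3 S429
G1 X70.126 Y184.865 F2483
G1 X70.126 Y126.117
G1 X48.486 Y126.117
G1 X48.486 Y184.865
M5
G0 X138.184 Y256.192
M3 S429
G1 X12.104 Y92.089 F2483
G1 X210.182 Y242.056
M5
G0 X145.540 Y177.867
M3 S429
G1 X207.278 Y177.867 F2483
G1 X207.278 Y42.305
G1 X145.540 Y42.305
G1 X145.540 Y177.867
M5
G0 X0.000 Y0.000

viewBox `0 0 318.497 298.351` with mm width/height → 1 unit = 1 mm. Flip: y_m = 298.351 − y_svg.

**Shape 1** — `<path>` cubic bezier, stroke `#ff00ff` → score (S429, F2483). Control points (SVG): P0=(280.506,242.157), P1=(269.473,261.780), P2=(62.184,112.502), P3=(81.170,96.611); sampled at t=k/4. Machine vertices: (280.506,56.194) → (242.035,68.422) → (169.581,115.649) → (102.755,169.535) → (81.170,201.740). Open path.

**Shape 2** — `<rect>` rectangle, stroke `#ff00ff` → score (S429, F2483). Machine vertices: (48.486,184.865) → (70.126,184.865) → (70.126,126.117) → (48.486,126.117) → (48.486,184.865). Closed: final G1 returns to the first vertex.

**Shape 3** — `<path>` open polyline, stroke `#ff00ff` → score (S429, F2483). Machine vertices: (138.184,256.192) → (12.104,92.089) → (210.182,242.056). Open path.

**Shape 4** — `<polygon>` rectangle, stroke `#ff00ff` → score (S429, F2483). Machine vertices: (145.540,177.867) → (207.278,177.867) → (207.278,42.305) → (145.540,42.305) → (145.540,177.867). Closed: final G1 returns to the first vertex.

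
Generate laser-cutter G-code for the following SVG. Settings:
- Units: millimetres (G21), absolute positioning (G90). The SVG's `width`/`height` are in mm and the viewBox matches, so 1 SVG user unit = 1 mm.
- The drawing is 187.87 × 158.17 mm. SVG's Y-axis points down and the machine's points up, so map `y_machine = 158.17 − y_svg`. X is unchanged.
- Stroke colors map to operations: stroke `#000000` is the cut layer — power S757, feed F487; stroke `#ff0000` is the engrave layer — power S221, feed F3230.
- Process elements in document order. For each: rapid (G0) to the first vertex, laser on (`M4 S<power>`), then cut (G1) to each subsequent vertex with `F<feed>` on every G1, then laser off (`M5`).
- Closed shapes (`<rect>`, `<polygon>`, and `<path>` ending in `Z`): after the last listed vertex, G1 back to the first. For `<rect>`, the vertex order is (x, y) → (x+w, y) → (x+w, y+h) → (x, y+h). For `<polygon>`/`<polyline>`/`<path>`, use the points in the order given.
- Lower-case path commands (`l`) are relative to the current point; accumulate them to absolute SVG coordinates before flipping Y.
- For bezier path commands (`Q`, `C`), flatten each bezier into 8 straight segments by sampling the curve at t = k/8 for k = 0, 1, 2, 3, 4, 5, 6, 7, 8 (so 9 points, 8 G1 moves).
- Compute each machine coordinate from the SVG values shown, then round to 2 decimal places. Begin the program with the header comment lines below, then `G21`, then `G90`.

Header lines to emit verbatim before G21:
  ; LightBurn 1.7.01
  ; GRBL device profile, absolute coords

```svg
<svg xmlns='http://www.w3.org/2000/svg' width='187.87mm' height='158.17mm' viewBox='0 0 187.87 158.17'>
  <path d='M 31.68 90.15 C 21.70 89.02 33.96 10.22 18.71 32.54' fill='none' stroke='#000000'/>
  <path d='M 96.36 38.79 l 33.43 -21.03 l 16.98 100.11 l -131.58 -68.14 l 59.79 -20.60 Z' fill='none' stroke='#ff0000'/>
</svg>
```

; LightBurn 1.7.01
; GRBL device profile, absolute coords
G21
G90
G0 X31.68 Y68.02
M4 S757
G1 X28.88 Y71.74 F487
G1 X27.59 Y80.64 F487
G1 X27.21 Y92.63 F487
G1 X27.17 Y105.62 F487
G1 X26.88 Y117.51 F487
G1 X25.77 Y126.20 F487
G1 X23.24 Y129.61 F487
G1 X18.71 Y125.63 F487
M5
G0 X96.36 Y119.38
M4 S221
G1 X129.79 Y140.41 F3230
G1 X146.77 Y40.30 F3230
G1 X15.19 Y108.44 F3230
G1 X74.98 Y129.04 F3230
G1 X96.36 Y119.38 F3230
M5

Since the viewBox matches the mm dimensions, user units are millimetres directly. The only transform is the Y-flip y_m = 158.17 − y_svg.

Shape 1 is a cubic bezier drawn with `<path>`. Its stroke #000000 means cut at S757, F487. After flipping Y the toolpath is (31.68,68.02) → (28.88,71.74) → (27.59,80.64) → (27.21,92.63) → (27.17,105.62) → (26.88,117.51) → (25.77,126.20) → (23.24,129.61) → (18.71,125.63).

Shape 2 is a closed polygon drawn with `<path>`. Its stroke #ff0000 means engrave at S221, F3230. After flipping Y the toolpath is (96.36,119.38) → (129.79,140.41) → (146.77,40.30) → (15.19,108.44) → (74.98,129.04) → (96.36,119.38), returning to the start.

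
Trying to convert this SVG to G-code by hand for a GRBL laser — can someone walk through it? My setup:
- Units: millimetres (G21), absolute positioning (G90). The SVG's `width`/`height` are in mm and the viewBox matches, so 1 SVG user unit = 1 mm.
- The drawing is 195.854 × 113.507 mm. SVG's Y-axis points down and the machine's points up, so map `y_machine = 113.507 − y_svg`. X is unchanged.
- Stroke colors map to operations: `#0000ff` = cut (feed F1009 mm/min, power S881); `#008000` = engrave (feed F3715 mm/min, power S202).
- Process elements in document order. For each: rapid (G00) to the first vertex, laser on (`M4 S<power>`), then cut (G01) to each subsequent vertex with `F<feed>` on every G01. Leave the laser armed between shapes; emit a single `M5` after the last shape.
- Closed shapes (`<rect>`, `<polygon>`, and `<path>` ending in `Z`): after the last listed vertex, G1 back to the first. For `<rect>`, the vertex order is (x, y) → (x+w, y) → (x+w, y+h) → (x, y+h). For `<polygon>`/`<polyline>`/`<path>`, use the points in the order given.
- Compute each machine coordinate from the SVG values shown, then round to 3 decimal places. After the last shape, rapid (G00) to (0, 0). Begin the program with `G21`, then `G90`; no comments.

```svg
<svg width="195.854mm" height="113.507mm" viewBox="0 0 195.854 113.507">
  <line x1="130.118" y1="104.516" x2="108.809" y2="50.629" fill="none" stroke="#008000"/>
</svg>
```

1 u = 1 mm; y_m = 113.507 − y.

[1] `<line>` line segment, #008000→engrave S202 F3715: (130.118,8.991) → (108.809,62.878)

G21
G90
G00 X130.118 Y8.991
M4 S202
G01 X108.809 Y62.878 F3715
M5
G00 X0.000 Y0.000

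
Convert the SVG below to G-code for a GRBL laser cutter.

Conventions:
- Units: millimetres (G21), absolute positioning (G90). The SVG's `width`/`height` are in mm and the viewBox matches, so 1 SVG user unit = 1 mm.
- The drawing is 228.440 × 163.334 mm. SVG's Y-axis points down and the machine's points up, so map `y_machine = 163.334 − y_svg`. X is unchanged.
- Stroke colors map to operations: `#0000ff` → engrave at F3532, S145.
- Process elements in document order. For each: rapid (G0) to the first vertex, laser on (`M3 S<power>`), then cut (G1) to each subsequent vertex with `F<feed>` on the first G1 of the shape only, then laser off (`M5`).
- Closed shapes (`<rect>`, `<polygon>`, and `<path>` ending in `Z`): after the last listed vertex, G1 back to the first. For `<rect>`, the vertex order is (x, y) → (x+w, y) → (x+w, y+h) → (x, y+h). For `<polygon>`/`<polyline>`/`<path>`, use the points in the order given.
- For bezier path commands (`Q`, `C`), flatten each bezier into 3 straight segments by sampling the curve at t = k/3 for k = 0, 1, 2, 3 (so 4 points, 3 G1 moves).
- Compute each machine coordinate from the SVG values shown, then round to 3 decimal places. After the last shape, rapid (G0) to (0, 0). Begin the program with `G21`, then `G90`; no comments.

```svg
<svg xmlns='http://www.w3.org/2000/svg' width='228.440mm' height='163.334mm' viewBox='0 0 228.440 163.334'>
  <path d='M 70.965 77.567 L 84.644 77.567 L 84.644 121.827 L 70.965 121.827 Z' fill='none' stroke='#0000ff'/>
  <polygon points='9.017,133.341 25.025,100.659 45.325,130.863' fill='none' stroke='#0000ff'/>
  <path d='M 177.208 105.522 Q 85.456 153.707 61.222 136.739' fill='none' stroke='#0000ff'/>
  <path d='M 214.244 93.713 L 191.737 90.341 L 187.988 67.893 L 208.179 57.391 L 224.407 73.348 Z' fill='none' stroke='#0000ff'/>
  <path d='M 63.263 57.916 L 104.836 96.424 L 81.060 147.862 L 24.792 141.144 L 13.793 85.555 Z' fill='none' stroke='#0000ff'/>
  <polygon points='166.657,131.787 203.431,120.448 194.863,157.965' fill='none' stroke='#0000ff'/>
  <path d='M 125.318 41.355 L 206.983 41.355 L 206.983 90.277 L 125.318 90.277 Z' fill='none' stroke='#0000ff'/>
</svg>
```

Since the viewBox matches the mm dimensions, user units are millimetres directly. The only transform is the Y-flip y_m = 163.334 − y_svg.

Shape 1 is a rectangle drawn with `<path>`. Its stroke #0000ff means engrave at S145, F3532. After flipping Y the toolpath is (70.965,85.767) → (84.644,85.767) → (84.644,41.507) → (70.965,41.507) → (70.965,85.767), returning to the start.

Shape 2 is a regular polygon drawn with `<polygon>`. Its stroke #0000ff means engrave at S145, F3532. After flipping Y the toolpath is (9.017,29.993) → (25.025,62.675) → (45.325,32.471) → (9.017,29.993), returning to the start.

Shape 3 is a quadratic bezier drawn with `<path>`. Its stroke #0000ff means engrave at S145, F3532. After flipping Y the toolpath is (177.208,57.812) → (123.542,32.928) → (84.880,22.522) → (61.222,26.595).

Shape 4 is a regular polygon drawn with `<path>`. Its stroke #0000ff means engrave at S145, F3532. After flipping Y the toolpath is (214.244,69.621) → (191.737,72.993) → (187.988,95.441) → (208.179,105.943) → (224.407,89.986) → (214.244,69.621), returning to the start.

Shape 5 is a regular polygon drawn with `<path>`. Its stroke #0000ff means engrave at S145, F3532. After flipping Y the toolpath is (63.263,105.418) → (104.836,66.910) → (81.060,15.472) → (24.792,22.190) → (13.793,77.779) → (63.263,105.418), returning to the start.

Shape 6 is a regular polygon drawn with `<polygon>`. Its stroke #0000ff means engrave at S145, F3532. After flipping Y the toolpath is (166.657,31.547) → (203.431,42.886) → (194.863,5.369) → (166.657,31.547), returning to the start.

Shape 7 is a rectangle drawn with `<path>`. Its stroke #0000ff means engrave at S145, F3532. After flipping Y the toolpath is (125.318,121.979) → (206.983,121.979) → (206.983,73.057) → (125.318,73.057) → (125.318,121.979), returning to the start.

G21
G90
G0 X70.965 Y85.767
M3 S145
G1 X84.644 Y85.767 F3532
G1 X84.644 Y41.507
G1 X70.965 Y41.507
G1 X70.965 Y85.767
M5
G0 X9.017 Y29.993
M3 S145
G1 X25.025 Y62.675 F3532
G1 X45.325 Y32.471
G1 X9.017 Y29.993
M5
G0 X177.208 Y57.812
M3 S145
G1 X123.542 Y32.928 F3532
G1 X84.880 Y22.522
G1 X61.222 Y26.595
M5
G0 X214.244 Y69.621
M3 S145
G1 X191.737 Y72.993 F3532
G1 X187.988 Y95.441
G1 X208.179 Y105.943
G1 X224.407 Y89.986
G1 X214.244 Y69.621
M5
G0 X63.263 Y105.418
M3 S145
G1 X104.836 Y66.910 F3532
G1 X81.060 Y15.472
G1 X24.792 Y22.190
G1 X13.793 Y77.779
G1 X63.263 Y105.418
M5
G0 X166.657 Y31.547
M3 S145
G1 X203.431 Y42.886 F3532
G1 X194.863 Y5.369
G1 X166.657 Y31.547
M5
G0 X125.318 Y121.979
M3 S145
G1 X206.983 Y121.979 F3532
G1 X206.983 Y73.057
G1 X125.318 Y73.057
G1 X125.318 Y121.979
M5
G0 X0.000 Y0.000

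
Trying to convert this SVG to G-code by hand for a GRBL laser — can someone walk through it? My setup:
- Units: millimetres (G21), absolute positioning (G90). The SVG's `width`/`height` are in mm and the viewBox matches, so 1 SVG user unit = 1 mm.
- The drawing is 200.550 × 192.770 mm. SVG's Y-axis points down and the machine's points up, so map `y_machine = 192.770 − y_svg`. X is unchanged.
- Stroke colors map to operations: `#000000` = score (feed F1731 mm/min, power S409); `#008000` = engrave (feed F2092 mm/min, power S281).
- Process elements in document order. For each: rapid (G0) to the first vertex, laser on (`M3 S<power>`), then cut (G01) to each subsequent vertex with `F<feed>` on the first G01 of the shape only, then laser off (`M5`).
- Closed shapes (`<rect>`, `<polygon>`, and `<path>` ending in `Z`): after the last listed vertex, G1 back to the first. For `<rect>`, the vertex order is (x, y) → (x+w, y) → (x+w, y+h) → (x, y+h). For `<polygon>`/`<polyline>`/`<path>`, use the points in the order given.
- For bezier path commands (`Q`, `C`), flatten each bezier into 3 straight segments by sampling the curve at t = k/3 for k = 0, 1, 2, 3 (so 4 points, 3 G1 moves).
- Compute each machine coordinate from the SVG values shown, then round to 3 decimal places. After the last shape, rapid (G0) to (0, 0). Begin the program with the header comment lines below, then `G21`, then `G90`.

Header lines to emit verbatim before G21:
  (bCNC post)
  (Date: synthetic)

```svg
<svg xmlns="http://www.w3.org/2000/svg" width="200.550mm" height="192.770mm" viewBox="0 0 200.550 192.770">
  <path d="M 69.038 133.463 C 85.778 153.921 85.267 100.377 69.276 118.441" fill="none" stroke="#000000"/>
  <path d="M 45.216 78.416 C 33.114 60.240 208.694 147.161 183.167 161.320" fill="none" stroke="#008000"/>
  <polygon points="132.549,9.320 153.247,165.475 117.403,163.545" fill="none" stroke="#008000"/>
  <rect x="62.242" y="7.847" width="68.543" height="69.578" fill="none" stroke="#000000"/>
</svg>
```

(bCNC post)
(Date: synthetic)
G21
G90
G0 X69.038 Y59.307
M3 S409
G01 X80.093 Y58.123 F1731
G01 X80.041 Y73.917
G01 X69.276 Y74.329
M5
G0 X45.216 Y114.354
M3 S281
G01 X81.275 Y104.085 F2092
G01 X156.058 Y63.276
G01 X183.167 Y31.450
M5
G0 X132.549 Y183.450
M3 S281
G01 X153.247 Y27.295 F2092
G01 X117.403 Y29.225
G01 X132.549 Y183.450
M5
G0 X62.242 Y184.923
M3 S409
G01 X130.785 Y184.923 F1731
G01 X130.785 Y115.345
G01 X62.242 Y115.345
G01 X62.242 Y184.923
M5
G0 X0.000 Y0.000

1 u = 1 mm; y_m = 192.770 − y.

[1] `<path>` cubic bezier, #000000→score S409 F1731: (69.038,59.307) → (80.093,58.123) → (80.041,73.917) → (69.276,74.329)

[2] `<path>` cubic bezier, #008000→engrave S281 F2092: (45.216,114.354) → (81.275,104.085) → (156.058,63.276) → (183.167,31.450)

[3] `<polygon>` closed polygon, #008000→engrave S281 F2092: (132.549,183.450) → (153.247,27.295) → (117.403,29.225) → (132.549,183.450) (closed)

[4] `<rect>` rectangle, #000000→score S409 F1731: (62.242,184.923) → (130.785,184.923) → (130.785,115.345) → (62.242,115.345) → (62.242,184.923) (closed)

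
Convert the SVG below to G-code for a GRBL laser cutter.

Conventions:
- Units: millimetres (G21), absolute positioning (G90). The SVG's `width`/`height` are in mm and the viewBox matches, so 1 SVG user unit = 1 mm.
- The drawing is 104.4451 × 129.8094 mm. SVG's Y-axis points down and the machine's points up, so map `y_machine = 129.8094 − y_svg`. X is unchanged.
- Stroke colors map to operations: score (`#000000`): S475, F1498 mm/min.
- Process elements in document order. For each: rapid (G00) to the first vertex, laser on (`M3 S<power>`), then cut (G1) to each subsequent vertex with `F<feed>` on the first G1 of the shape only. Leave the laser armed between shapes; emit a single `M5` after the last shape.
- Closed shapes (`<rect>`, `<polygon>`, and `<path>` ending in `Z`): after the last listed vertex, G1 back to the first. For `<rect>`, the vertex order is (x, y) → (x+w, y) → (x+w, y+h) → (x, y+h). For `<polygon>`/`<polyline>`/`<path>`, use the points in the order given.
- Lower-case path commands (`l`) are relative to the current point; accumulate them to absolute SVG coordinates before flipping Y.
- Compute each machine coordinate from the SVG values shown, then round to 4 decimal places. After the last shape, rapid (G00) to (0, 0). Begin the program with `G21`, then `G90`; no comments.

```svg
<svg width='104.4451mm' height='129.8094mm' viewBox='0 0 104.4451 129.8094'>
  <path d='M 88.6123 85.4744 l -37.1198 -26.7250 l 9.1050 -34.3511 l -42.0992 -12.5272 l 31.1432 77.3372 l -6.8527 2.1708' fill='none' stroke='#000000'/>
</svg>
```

viewBox `0 0 104.4451 129.8094` with mm width/height → 1 unit = 1 mm. Flip: y_m = 129.8094 − y_svg.

**Shape 1** — `<path>` open polyline, stroke `#000000` → score (S475, F1498). Machine vertices: (88.6123,44.3350) → (51.4925,71.0600) → (60.5975,105.4111) → (18.4983,117.9383) → (49.6415,40.6011) → (42.7888,38.4303). Open path.

G21
G90
G00 X88.6123 Y44.3350
M3 S475
G1 X51.4925 Y71.0600 F1498
G1 X60.5975 Y105.4111
G1 X18.4983 Y117.9383
G1 X49.6415 Y40.6011
G1 X42.7888 Y38.4303
M5
G00 X0.0000 Y0.0000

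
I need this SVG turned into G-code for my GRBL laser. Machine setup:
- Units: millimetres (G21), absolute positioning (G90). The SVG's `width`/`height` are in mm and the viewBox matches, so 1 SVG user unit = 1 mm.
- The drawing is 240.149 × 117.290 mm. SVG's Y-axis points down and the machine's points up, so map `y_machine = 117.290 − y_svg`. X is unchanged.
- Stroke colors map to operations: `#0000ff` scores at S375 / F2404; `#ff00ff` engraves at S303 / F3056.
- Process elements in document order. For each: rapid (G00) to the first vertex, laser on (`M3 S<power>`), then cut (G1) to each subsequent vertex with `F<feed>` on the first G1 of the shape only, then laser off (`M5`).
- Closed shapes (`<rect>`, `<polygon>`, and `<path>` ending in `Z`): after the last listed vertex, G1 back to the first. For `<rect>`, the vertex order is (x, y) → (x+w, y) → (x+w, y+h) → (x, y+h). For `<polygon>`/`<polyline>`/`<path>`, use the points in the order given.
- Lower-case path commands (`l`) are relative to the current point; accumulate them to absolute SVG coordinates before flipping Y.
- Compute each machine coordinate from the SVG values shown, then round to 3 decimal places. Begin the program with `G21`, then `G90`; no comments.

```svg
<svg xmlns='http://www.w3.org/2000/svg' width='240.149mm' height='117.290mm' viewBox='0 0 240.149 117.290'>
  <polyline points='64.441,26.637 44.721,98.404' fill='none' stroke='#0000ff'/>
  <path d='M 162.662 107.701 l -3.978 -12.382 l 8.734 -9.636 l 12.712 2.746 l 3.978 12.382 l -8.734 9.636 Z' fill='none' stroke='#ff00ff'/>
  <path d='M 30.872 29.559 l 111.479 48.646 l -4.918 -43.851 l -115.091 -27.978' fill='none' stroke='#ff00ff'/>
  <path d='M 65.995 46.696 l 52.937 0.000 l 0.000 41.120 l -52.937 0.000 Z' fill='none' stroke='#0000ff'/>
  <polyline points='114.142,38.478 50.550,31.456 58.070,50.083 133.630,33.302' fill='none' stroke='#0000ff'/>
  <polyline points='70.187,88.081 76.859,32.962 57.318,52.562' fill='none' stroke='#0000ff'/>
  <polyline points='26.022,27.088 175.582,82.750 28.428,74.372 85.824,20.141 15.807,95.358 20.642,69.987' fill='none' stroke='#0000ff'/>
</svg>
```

viewBox `0 0 240.149 117.290` with mm width/height → 1 unit = 1 mm. Flip: y_m = 117.290 − y_svg.

**Shape 1** — `<polyline>` line segment, stroke `#0000ff` → score (S375, F2404). Machine vertices: (64.441,90.653) → (44.721,18.886). Open path.

**Shape 2** — `<path>` regular polygon, stroke `#ff00ff` → engrave (S303, F3056). Machine vertices: (162.662,9.589) → (158.684,21.971) → (167.418,31.607) → (180.130,28.861) → (184.108,16.479) → (175.374,6.843) → (162.662,9.589). Closed: final G1 returns to the first vertex.

**Shape 3** — `<path>` open polyline, stroke `#ff00ff` → engrave (S303, F3056). Machine vertices: (30.872,87.731) → (142.351,39.085) → (137.433,82.936) → (22.342,110.914). Open path.

**Shape 4** — `<path>` rectangle, stroke `#0000ff` → score (S375, F2404). Machine vertices: (65.995,70.594) → (118.932,70.594) → (118.932,29.474) → (65.995,29.474) → (65.995,70.594). Closed: final G1 returns to the first vertex.

**Shape 5** — `<polyline>` open polyline, stroke `#0000ff` → score (S375, F2404). Machine vertices: (114.142,78.812) → (50.550,85.834) → (58.070,67.207) → (133.630,83.988). Open path.

**Shape 6** — `<polyline>` open polyline, stroke `#0000ff` → score (S375, F2404). Machine vertices: (70.187,29.209) → (76.859,84.328) → (57.318,64.728). Open path.

**Shape 7** — `<polyline>` open polyline, stroke `#0000ff` → score (S375, F2404). Machine vertices: (26.022,90.202) → (175.582,34.540) → (28.428,42.918) → (85.824,97.149) → (15.807,21.932) → (20.642,47.303). Open path.

G21
G90
G00 X64.441 Y90.653
M3 S375
G1 X44.721 Y18.886 F2404
M5
G00 X162.662 Y9.589
M3 S303
G1 X158.684 Y21.971 F3056
G1 X167.418 Y31.607
G1 X180.130 Y28.861
G1 X184.108 Y16.479
G1 X175.374 Y6.843
G1 X162.662 Y9.589
M5
G00 X30.872 Y87.731
M3 S303
G1 X142.351 Y39.085 F3056
G1 X137.433 Y82.936
G1 X22.342 Y110.914
M5
G00 X65.995 Y70.594
M3 S375
G1 X118.932 Y70.594 F2404
G1 X118.932 Y29.474
G1 X65.995 Y29.474
G1 X65.995 Y70.594
M5
G00 X114.142 Y78.812
M3 S375
G1 X50.550 Y85.834 F2404
G1 X58.070 Y67.207
G1 X133.630 Y83.988
M5
G00 X70.187 Y29.209
M3 S375
G1 X76.859 Y84.328 F2404
G1 X57.318 Y64.728
M5
G00 X26.022 Y90.202
M3 S375
G1 X175.582 Y34.540 F2404
G1 X28.428 Y42.918
G1 X85.824 Y97.149
G1 X15.807 Y21.932
G1 X20.642 Y47.303
M5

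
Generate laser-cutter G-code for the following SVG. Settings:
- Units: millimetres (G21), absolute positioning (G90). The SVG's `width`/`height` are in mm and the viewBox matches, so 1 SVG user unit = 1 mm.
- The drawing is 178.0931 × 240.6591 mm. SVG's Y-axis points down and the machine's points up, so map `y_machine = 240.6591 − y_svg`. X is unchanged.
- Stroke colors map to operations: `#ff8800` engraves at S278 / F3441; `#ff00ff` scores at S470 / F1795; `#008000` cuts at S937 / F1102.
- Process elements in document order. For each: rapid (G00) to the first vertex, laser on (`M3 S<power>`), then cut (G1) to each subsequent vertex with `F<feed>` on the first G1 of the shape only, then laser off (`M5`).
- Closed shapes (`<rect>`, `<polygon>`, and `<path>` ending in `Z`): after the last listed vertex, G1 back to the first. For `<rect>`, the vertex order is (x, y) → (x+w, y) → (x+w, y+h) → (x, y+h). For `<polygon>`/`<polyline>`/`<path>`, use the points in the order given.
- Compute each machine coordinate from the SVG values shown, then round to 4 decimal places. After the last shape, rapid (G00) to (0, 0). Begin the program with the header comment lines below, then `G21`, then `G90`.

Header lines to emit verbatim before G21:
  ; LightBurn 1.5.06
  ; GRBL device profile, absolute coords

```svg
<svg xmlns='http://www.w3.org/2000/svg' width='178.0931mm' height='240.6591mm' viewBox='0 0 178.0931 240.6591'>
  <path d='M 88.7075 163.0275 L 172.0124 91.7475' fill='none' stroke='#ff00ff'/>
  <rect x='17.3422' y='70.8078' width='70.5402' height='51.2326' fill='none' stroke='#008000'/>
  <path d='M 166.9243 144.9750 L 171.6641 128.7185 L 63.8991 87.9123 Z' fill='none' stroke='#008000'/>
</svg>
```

; LightBurn 1.5.06
; GRBL device profile, absolute coords
G21
G90
G00 X88.7075 Y77.6316
M3 S470
G1 X172.0124 Y148.9116 F1795
M5
G00 X17.3422 Y169.8513
M3 S937
G1 X87.8824 Y169.8513 F1102
G1 X87.8824 Y118.6187
G1 X17.3422 Y118.6187
G1 X17.3422 Y169.8513
M5
G00 X166.9243 Y95.6841
M3 S937
G1 X171.6641 Y111.9406 F1102
G1 X63.8991 Y152.7468
G1 X166.9243 Y95.6841
M5
G00 X0.0000 Y0.0000

1 u = 1 mm; y_m = 240.6591 − y.

[1] `<path>` line segment, #ff00ff→score S470 F1795: (88.7075,77.6316) → (172.0124,148.9116)

[2] `<rect>` rectangle, #008000→cut S937 F1102: (17.3422,169.8513) → (87.8824,169.8513) → (87.8824,118.6187) → (17.3422,118.6187) → (17.3422,169.8513) (closed)

[3] `<path>` closed polygon, #008000→cut S937 F1102: (166.9243,95.6841) → (171.6641,111.9406) → (63.8991,152.7468) → (166.9243,95.6841) (closed)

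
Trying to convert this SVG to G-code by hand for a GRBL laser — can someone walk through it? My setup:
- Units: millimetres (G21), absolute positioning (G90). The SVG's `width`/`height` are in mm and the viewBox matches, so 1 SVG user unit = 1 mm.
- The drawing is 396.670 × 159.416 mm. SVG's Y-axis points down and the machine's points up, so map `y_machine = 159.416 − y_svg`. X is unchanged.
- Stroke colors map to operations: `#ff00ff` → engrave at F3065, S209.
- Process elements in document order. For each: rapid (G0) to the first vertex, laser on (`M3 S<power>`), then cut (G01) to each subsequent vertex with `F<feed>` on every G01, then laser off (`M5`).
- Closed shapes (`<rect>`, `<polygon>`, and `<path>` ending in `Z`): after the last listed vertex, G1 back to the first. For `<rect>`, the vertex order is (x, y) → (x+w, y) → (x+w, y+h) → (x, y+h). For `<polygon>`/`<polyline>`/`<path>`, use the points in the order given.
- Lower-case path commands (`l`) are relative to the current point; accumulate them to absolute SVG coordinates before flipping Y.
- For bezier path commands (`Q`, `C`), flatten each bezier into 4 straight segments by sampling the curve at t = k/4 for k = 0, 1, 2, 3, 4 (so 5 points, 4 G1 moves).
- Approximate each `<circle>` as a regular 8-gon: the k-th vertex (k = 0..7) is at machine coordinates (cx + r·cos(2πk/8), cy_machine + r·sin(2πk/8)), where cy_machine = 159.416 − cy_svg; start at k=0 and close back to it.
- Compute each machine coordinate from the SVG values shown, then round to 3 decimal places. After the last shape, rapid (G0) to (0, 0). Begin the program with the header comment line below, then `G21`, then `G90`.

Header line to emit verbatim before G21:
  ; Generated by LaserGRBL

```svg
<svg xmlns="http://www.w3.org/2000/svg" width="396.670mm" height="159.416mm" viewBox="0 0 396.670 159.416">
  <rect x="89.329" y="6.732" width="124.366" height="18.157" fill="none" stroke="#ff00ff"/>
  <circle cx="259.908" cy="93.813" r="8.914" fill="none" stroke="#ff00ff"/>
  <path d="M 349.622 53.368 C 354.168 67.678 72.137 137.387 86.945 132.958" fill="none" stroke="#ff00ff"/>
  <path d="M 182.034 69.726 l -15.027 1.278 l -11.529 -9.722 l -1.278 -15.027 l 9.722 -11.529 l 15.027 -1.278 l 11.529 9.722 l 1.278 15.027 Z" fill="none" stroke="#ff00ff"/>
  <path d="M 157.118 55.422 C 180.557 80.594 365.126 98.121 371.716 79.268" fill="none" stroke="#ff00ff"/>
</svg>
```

; Generated by LaserGRBL
G21
G90
G0 X89.329 Y152.684
M3 S209
G01 X213.695 Y152.684 F3065
G01 X213.695 Y134.527 F3065
G01 X89.329 Y134.527 F3065
G01 X89.329 Y152.684 F3065
M5
G0 X268.822 Y65.603
M3 S209
G01 X266.211 Y71.906 F3065
G01 X259.908 Y74.517 F3065
G01 X253.605 Y71.906 F3065
G01 X250.994 Y65.603 F3065
G01 X253.605 Y59.300 F3065
G01 X259.908 Y56.689 F3065
G01 X266.211 Y59.300 F3065
G01 X268.822 Y65.603 F3065
M5
G0 X349.622 Y106.048
M3 S209
G01 X308.414 Y86.952 F3065
G01 X214.435 Y59.226 F3065
G01 X122.380 Y35.013 F3065
G01 X86.945 Y26.458 F3065
M5
G0 X182.034 Y89.690
M3 S209
G01 X167.007 Y88.412 F3065
G01 X155.478 Y98.134 F3065
G01 X154.200 Y113.161 F3065
G01 X163.922 Y124.690 F3065
G01 X178.949 Y125.968 F3065
G01 X190.478 Y116.246 F3065
G01 X191.756 Y101.219 F3065
G01 X182.034 Y89.690 F3065
M5
G0 X157.118 Y103.994
M3 S209
G01 X199.611 Y86.997 F3065
G01 X270.735 Y75.562 F3065
G01 X338.701 Y72.381 F3065
G01 X371.716 Y80.148 F3065
M5
G0 X0.000 Y0.000

Since the viewBox matches the mm dimensions, user units are millimetres directly. The only transform is the Y-flip y_m = 159.416 − y_svg.

Shape 1 is a rectangle drawn with `<rect>`. Its stroke #ff00ff means engrave at S209, F3065. After flipping Y the toolpath is (89.329,152.684) → (213.695,152.684) → (213.695,134.527) → (89.329,134.527) → (89.329,152.684), returning to the start.

Shape 2 is a circle drawn with `<circle>`. Its stroke #ff00ff means engrave at S209, F3065. After flipping Y the toolpath is (268.822,65.603) → (266.211,71.906) → (259.908,74.517) → (253.605,71.906) → (250.994,65.603) → (253.605,59.300) → (259.908,56.689) → (266.211,59.300) → (268.822,65.603), returning to the start.

Shape 3 is a cubic bezier drawn with `<path>`. Its stroke #ff00ff means engrave at S209, F3065. After flipping Y the toolpath is (349.622,106.048) → (308.414,86.952) → (214.435,59.226) → (122.380,35.013) → (86.945,26.458).

Shape 4 is a regular polygon drawn with `<path>`. Its stroke #ff00ff means engrave at S209, F3065. After flipping Y the toolpath is (182.034,89.690) → (167.007,88.412) → (155.478,98.134) → (154.200,113.161) → (163.922,124.690) → (178.949,125.968) → (190.478,116.246) → (191.756,101.219) → (182.034,89.690), returning to the start.

Shape 5 is a cubic bezier drawn with `<path>`. Its stroke #ff00ff means engrave at S209, F3065. After flipping Y the toolpath is (157.118,103.994) → (199.611,86.997) → (270.735,75.562) → (338.701,72.381) → (371.716,80.148).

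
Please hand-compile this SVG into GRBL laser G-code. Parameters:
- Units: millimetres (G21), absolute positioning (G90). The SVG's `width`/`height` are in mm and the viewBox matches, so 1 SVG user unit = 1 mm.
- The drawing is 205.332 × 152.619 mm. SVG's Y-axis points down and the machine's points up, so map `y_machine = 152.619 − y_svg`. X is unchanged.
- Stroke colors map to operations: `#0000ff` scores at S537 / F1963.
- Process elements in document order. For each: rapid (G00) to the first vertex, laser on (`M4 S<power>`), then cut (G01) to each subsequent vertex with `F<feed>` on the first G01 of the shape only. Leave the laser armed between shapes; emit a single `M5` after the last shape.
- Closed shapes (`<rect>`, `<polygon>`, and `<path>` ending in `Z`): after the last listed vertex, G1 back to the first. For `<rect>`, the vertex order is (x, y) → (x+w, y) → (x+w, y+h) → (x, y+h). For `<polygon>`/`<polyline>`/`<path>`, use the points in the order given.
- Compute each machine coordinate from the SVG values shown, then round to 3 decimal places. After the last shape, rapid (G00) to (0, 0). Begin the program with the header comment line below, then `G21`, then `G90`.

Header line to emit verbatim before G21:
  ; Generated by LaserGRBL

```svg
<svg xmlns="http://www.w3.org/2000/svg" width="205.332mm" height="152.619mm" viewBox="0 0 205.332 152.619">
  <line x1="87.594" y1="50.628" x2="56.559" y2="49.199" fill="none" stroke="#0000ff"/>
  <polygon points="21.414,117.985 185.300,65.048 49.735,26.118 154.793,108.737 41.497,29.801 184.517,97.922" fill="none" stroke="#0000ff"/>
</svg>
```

Since the viewBox matches the mm dimensions, user units are millimetres directly. The only transform is the Y-flip y_m = 152.619 − y_svg.

Shape 1 is a line segment drawn with `<line>`. Its stroke #0000ff means score at S537, F1963. After flipping Y the toolpath is (87.594,101.991) → (56.559,103.420).

Shape 2 is a closed polygon drawn with `<polygon>`. Its stroke #0000ff means score at S537, F1963. After flipping Y the toolpath is (21.414,34.634) → (185.300,87.571) → (49.735,126.501) → (154.793,43.882) → (41.497,122.818) → (184.517,54.697) → (21.414,34.634), returning to the start.

; Generated by LaserGRBL
G21
G90
G00 X87.594 Y101.991
M4 S537
G01 X56.559 Y103.420 F1963
G00 X21.414 Y34.634
M4 S537
G01 X185.300 Y87.571 F1963
G01 X49.735 Y126.501
G01 X154.793 Y43.882
G01 X41.497 Y122.818
G01 X184.517 Y54.697
G01 X21.414 Y34.634
M5
G00 X0.000 Y0.000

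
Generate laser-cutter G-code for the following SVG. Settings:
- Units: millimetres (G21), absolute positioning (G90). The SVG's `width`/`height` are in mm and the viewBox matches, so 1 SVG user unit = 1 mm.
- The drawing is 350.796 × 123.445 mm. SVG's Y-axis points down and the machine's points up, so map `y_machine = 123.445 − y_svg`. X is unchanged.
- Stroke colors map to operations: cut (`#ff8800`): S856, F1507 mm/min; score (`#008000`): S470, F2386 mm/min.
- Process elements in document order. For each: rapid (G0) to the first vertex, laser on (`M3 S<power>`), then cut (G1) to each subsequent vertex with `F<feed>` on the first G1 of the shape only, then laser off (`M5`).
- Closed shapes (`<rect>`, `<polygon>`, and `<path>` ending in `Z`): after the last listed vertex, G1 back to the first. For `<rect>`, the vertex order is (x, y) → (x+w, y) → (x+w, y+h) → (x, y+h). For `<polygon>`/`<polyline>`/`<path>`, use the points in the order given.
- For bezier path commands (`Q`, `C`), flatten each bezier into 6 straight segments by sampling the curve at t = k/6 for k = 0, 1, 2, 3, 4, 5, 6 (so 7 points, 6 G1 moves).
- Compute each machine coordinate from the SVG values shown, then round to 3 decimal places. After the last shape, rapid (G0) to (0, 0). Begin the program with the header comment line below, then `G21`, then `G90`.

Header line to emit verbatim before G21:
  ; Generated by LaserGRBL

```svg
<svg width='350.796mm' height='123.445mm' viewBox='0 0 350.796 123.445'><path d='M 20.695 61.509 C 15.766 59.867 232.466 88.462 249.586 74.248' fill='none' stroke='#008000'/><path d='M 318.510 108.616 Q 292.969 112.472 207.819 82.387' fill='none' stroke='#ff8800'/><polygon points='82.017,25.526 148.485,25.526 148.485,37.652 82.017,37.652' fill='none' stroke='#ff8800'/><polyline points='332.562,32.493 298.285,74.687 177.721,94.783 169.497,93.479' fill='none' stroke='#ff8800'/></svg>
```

viewBox `0 0 350.796 123.445` with mm width/height → 1 unit = 1 mm. Flip: y_m = 123.445 − y_svg.

**Shape 1** — `<path>` cubic bezier, stroke `#008000` → score (S470, F2386). Control points (SVG): P0=(20.695,61.509), P1=(15.766,59.867), P2=(232.466,88.462), P3=(249.586,74.248); sampled at t=k/6. Machine vertices: (20.695,61.936) → (34.750,60.575) → (74.042,56.204) → (126.872,50.852) → (181.540,46.547) → (226.344,45.319) → (249.586,49.197). Open path.

**Shape 2** — `<path>` quadratic bezier, stroke `#ff8800` → cut (S856, F1507). Control points (SVG): P0=(318.510,108.616), P1=(292.969,112.472), P2=(207.819,82.387); sampled at t=k/6. Machine vertices: (318.510,14.829) → (308.341,14.486) → (294.859,16.030) → (278.067,19.458) → (257.962,24.773) → (234.547,31.972) → (207.819,41.058). Open path.

**Shape 3** — `<polygon>` rectangle, stroke `#ff8800` → cut (S856, F1507). Machine vertices: (82.017,97.919) → (148.485,97.919) → (148.485,85.793) → (82.017,85.793) → (82.017,97.919). Closed: final G1 returns to the first vertex.

**Shape 4** — `<polyline>` open polyline, stroke `#ff8800` → cut (S856, F1507). Machine vertices: (332.562,90.952) → (298.285,48.758) → (177.721,28.662) → (169.497,29.966). Open path.

; Generated by LaserGRBL
G21
G90
G0 X20.695 Y61.936
M3 S470
G1 X34.750 Y60.575 F2386
G1 X74.042 Y56.204
G1 X126.872 Y50.852
G1 X181.540 Y46.547
G1 X226.344 Y45.319
G1 X249.586 Y49.197
M5
G0 X318.510 Y14.829
M3 S856
G1 X308.341 Y14.486 F1507
G1 X294.859 Y16.030
G1 X278.067 Y19.458
G1 X257.962 Y24.773
G1 X234.547 Y31.972
G1 X207.819 Y41.058
M5
G0 X82.017 Y97.919
M3 S856
G1 X148.485 Y97.919 F1507
G1 X148.485 Y85.793
G1 X82.017 Y85.793
G1 X82.017 Y97.919
M5
G0 X332.562 Y90.952
M3 S856
G1 X298.285 Y48.758 F1507
G1 X177.721 Y28.662
G1 X169.497 Y29.966
M5
G0 X0.000 Y0.000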